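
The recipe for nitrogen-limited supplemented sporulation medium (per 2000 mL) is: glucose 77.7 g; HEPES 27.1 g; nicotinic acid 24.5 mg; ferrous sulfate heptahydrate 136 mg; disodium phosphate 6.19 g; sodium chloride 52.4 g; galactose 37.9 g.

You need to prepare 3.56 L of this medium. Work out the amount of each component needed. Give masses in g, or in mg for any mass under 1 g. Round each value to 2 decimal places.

glucose 138.31 g; HEPES 48.24 g; nicotinic acid 43.61 mg; ferrous sulfate heptahydrate 242.08 mg; disodium phosphate 11.02 g; sodium chloride 93.27 g; galactose 67.46 g

Ratio of target to recipe volume: 3560 / 2000 = 1.78.
glucose: 77.7 g × (3560 mL / 2000 mL) = 138.31 g
HEPES: 27.1 g × (3560 mL / 2000 mL) = 48.24 g
nicotinic acid: 24.5 mg × (3560 mL / 2000 mL) = 43.61 mg
ferrous sulfate heptahydrate: 136 mg × (3560 mL / 2000 mL) = 242.08 mg
disodium phosphate: 6.19 g × (3560 mL / 2000 mL) = 11.02 g
sodium chloride: 52.4 g × (3560 mL / 2000 mL) = 93.27 g
galactose: 37.9 g × (3560 mL / 2000 mL) = 67.46 g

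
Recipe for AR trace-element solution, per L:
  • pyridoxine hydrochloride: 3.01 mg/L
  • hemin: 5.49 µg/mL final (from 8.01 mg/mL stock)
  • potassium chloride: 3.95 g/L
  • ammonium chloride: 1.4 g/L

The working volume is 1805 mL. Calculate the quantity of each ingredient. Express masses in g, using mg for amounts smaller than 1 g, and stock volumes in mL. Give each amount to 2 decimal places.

pyridoxine hydrochloride 5.43 mg; hemin 1.24 mL; potassium chloride 7.13 g; ammonium chloride 2.53 g

Scale factor relative to 1 L: 1.805.
pyridoxine hydrochloride: 3.01 mg/L × 1.805 L = 5.43 mg
hemin: dilute stock: 5.49 µg/mL × 1805 mL ÷ 8010 µg/mL = 1.24 mL
potassium chloride: 3.95 g/L × 1.805 L = 7.13 g
ammonium chloride: 1.4 g/L × 1.805 L = 2.53 g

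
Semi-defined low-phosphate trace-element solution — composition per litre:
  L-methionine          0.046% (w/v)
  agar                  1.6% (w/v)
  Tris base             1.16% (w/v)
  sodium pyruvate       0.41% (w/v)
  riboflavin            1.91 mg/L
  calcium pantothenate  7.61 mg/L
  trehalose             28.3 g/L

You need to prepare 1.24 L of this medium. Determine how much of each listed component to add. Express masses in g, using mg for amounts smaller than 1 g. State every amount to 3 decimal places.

L-methionine 570.400 mg; agar 19.840 g; Tris base 14.384 g; sodium pyruvate 5.084 g; riboflavin 2.368 mg; calcium pantothenate 9.436 mg; trehalose 35.092 g

Working volume: 1.24 L.
L-methionine: 0.046 g per 100 mL × 1240 mL ÷ 100 = 0.5704 g = 570.400 mg
agar: 1.6% w/v = 16 g/L → 16 × 1.24 L = 19.840 g
Tris base: 1.16% w/v = 11.6 g/L → 11.6 × 1.24 L = 14.384 g
sodium pyruvate: 0.41 g per 100 mL × 1240 mL ÷ 100 = 5.084 g
riboflavin: 1.91 mg/L × 1.24 L = 2.368 mg
calcium pantothenate: 7.61 mg/L × 1.24 L = 9.436 mg
trehalose: 28.3 g/L × 1.24 L = 35.092 g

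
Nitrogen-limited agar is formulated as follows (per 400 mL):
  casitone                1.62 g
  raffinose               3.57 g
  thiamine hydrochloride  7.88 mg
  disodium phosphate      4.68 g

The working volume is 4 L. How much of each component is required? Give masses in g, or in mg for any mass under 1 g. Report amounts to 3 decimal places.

Ratio of target to recipe volume: 4000 / 400 = 10.
casitone: 1.62 g × (4000 mL / 400 mL) = 16.200 g
raffinose: 3.57 g × (4000 mL / 400 mL) = 35.700 g
thiamine hydrochloride: 7.88 mg × (4000 mL / 400 mL) = 78.800 mg
disodium phosphate: 4.68 g × (4000 mL / 400 mL) = 46.800 g

casitone 16.200 g; raffinose 35.700 g; thiamine hydrochloride 78.800 mg; disodium phosphate 46.800 g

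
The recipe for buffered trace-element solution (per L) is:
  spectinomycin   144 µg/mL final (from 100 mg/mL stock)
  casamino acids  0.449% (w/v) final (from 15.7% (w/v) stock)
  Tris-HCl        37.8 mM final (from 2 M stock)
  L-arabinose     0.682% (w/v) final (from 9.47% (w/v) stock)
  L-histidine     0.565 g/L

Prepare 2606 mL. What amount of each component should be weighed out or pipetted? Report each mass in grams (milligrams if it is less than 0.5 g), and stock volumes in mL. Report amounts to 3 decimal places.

Target volume = 2606 mL = 2.606 L.
spectinomycin: dilute stock: 144 µg/mL × 2606 mL ÷ 100000 µg/mL = 3.753 mL
casamino acids: C1V1 = C2V2 → 0.449% ÷ 15.7% × 2606 mL = 74.528 mL
Tris-HCl: V = C2·V2/C1 = 37.8 mM × 2606 mL ÷ 2000 mM = 49.253 mL
L-arabinose: C1V1 = C2V2 → 0.682% ÷ 9.47% × 2606 mL = 187.676 mL
L-histidine: 0.565 g/L × 2.606 L = 1.472 g

spectinomycin 3.753 mL; casamino acids 74.528 mL; Tris-HCl 49.253 mL; L-arabinose 187.676 mL; L-histidine 1.472 g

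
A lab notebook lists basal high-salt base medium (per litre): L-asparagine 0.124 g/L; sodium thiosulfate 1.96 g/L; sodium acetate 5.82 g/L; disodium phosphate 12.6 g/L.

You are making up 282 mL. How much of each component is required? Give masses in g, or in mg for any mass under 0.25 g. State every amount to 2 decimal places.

Scale factor relative to 1 L: 0.282.
L-asparagine: 0.124 g/L × 0.282 L = 0.034968 g = 34.97 mg
sodium thiosulfate: 1.96 g/L × 0.282 L = 0.55 g
sodium acetate: 5.82 g/L × 0.282 L = 1.64 g
disodium phosphate: 12.6 g/L × 0.282 L = 3.55 g

L-asparagine 34.97 mg; sodium thiosulfate 0.55 g; sodium acetate 1.64 g; disodium phosphate 3.55 g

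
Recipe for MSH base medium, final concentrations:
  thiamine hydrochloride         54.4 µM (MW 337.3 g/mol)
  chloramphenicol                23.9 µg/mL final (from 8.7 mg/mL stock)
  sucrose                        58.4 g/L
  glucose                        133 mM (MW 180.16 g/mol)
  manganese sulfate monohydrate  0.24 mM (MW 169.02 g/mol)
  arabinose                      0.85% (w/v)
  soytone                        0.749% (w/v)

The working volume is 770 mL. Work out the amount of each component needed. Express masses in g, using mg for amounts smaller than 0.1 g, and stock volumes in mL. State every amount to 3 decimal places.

thiamine hydrochloride 14.129 mg; chloramphenicol 2.115 mL; sucrose 44.968 g; glucose 18.450 g; manganese sulfate monohydrate 31.235 mg; arabinose 6.545 g; soytone 5.767 g

Scale factor relative to 1 L: 0.77.
thiamine hydrochloride: 54.4 µmol/L × 337.3 g/mol × 0.77 L ÷ 1000 = 14.129 mg
chloramphenicol: C1V1 = C2V2 → 23.9 µg/mL × 770 mL ÷ 8700 µg/mL = 2.115 mL
sucrose: 58.4 g/L × 0.77 L = 44.968 g
glucose: 133 mmol/L × 180.16 g/mol × 0.77 L ÷ 1000 = 18.450 g
manganese sulfate monohydrate: 0.24 mmol/L × 169.02 mg/mmol × 0.77 L = 31.235 mg
arabinose: 0.85% w/v = 8.5 g/L → 8.5 × 0.77 L = 6.545 g
soytone: 0.749 g per 100 mL × 770 mL ÷ 100 = 5.767 g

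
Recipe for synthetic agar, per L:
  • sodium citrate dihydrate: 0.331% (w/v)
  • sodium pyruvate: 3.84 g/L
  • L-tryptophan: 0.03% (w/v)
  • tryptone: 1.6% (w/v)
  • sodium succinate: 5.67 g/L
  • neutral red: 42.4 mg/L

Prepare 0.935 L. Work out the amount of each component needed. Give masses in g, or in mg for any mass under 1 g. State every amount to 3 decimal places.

Working volume: 0.935 L.
sodium citrate dihydrate: 0.331% w/v = 3.31 g/L → 3.31 × 0.935 L = 3.095 g
sodium pyruvate: 3.84 g/L × 0.935 L = 3.590 g
L-tryptophan: 0.03 g per 100 mL × 935 mL ÷ 100 = 0.2805 g = 280.500 mg
tryptone: 1.6% w/v = 16 g/L → 16 × 0.935 L = 14.960 g
sodium succinate: 5.67 g/L × 0.935 L = 5.301 g
neutral red: 42.4 mg/L × 0.935 L = 39.644 mg

sodium citrate dihydrate 3.095 g; sodium pyruvate 3.590 g; L-tryptophan 280.500 mg; tryptone 14.960 g; sodium succinate 5.301 g; neutral red 39.644 mg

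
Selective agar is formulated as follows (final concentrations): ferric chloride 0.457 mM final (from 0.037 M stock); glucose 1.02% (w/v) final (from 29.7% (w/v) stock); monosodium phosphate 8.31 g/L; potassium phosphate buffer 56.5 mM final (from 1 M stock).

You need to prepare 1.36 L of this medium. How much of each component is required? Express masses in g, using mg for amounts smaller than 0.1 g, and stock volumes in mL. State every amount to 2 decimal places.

Working volume: 1.36 L.
ferric chloride: C1V1 = C2V2 → 0.457 mM × 1360 mL ÷ 37 mM = 16.80 mL
glucose: dilute stock: 1.02% ÷ 29.7% × 1360 mL = 46.71 mL
monosodium phosphate: 8.31 g/L × 1.36 L = 11.30 g
potassium phosphate buffer: V = C2·V2/C1 = 56.5 mM × 1360 mL ÷ 1000 mM = 76.84 mL

ferric chloride 16.80 mL; glucose 46.71 mL; monosodium phosphate 11.30 g; potassium phosphate buffer 76.84 mL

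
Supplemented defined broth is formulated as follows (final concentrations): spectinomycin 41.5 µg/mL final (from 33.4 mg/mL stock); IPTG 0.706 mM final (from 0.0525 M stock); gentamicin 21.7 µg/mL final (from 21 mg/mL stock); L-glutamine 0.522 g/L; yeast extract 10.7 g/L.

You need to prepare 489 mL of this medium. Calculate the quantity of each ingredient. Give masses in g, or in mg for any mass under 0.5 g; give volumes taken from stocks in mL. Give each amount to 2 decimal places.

Target volume = 489 mL = 0.489 L.
spectinomycin: C1V1 = C2V2 → 41.5 µg/mL × 489 mL ÷ 33400 µg/mL = 0.61 mL
IPTG: C1V1 = C2V2 → 0.706 mM × 489 mL ÷ 52.5 mM = 6.58 mL
gentamicin: C1V1 = C2V2 → 21.7 µg/mL × 489 mL ÷ 21000 µg/mL = 0.51 mL
L-glutamine: 0.522 g/L × 0.489 L = 0.255258 g = 255.26 mg
yeast extract: 10.7 g/L × 0.489 L = 5.23 g

spectinomycin 0.61 mL; IPTG 6.58 mL; gentamicin 0.51 mL; L-glutamine 255.26 mg; yeast extract 5.23 g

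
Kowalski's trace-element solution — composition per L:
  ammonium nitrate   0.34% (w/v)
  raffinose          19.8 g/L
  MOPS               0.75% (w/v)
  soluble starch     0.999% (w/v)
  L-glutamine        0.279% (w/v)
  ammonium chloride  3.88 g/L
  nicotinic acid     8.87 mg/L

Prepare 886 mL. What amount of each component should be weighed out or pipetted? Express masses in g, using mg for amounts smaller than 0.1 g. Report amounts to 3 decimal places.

Target volume = 886 mL = 0.886 L.
ammonium nitrate: 0.34% w/v = 3.4 g/L → 3.4 × 0.886 L = 3.012 g
raffinose: 19.8 g/L × 0.886 L = 17.543 g
MOPS: 0.75 g per 100 mL × 886 mL ÷ 100 = 6.645 g
soluble starch: 0.999 g per 100 mL × 886 mL ÷ 100 = 8.851 g
L-glutamine: 0.279% w/v = 2.79 g/L → 2.79 × 0.886 L = 2.472 g
ammonium chloride: 3.88 g/L × 0.886 L = 3.438 g
nicotinic acid: 8.87 mg/L × 0.886 L = 7.859 mg

ammonium nitrate 3.012 g; raffinose 17.543 g; MOPS 6.645 g; soluble starch 8.851 g; L-glutamine 2.472 g; ammonium chloride 3.438 g; nicotinic acid 7.859 mg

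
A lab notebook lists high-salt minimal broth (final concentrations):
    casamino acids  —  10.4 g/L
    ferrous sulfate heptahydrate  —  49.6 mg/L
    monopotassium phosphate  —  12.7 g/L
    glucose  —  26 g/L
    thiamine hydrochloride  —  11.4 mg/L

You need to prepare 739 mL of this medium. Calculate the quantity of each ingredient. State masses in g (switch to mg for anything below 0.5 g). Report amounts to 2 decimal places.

casamino acids 7.69 g; ferrous sulfate heptahydrate 36.65 mg; monopotassium phosphate 9.39 g; glucose 19.21 g; thiamine hydrochloride 8.42 mg

Scale factor relative to 1 L: 0.739.
casamino acids: 10.4 g/L × 0.739 L = 7.69 g
ferrous sulfate heptahydrate: 49.6 mg/L × 0.739 L = 36.65 mg
monopotassium phosphate: 12.7 g/L × 0.739 L = 9.39 g
glucose: 26 g/L × 0.739 L = 19.21 g
thiamine hydrochloride: 11.4 mg/L × 0.739 L = 8.42 mg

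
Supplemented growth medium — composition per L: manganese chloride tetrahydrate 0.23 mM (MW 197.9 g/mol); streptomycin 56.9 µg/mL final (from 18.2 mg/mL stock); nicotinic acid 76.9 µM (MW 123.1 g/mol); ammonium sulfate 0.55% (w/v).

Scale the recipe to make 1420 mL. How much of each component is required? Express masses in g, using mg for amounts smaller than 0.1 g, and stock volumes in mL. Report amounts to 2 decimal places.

Scale factor relative to 1 L: 1.42.
manganese chloride tetrahydrate: 0.23 mmol/L × 197.9 mg/mmol × 1.42 L = 64.63 mg
streptomycin: V = C2·V2/C1 = 56.9 µg/mL × 1420 mL ÷ 18200 µg/mL = 4.44 mL
nicotinic acid: 76.9 µmol/L × 123.1 g/mol × 1.42 L ÷ 1000 = 13.44 mg
ammonium sulfate: 0.55 g per 100 mL × 1420 mL ÷ 100 = 7.81 g

manganese chloride tetrahydrate 64.63 mg; streptomycin 4.44 mL; nicotinic acid 13.44 mg; ammonium sulfate 7.81 g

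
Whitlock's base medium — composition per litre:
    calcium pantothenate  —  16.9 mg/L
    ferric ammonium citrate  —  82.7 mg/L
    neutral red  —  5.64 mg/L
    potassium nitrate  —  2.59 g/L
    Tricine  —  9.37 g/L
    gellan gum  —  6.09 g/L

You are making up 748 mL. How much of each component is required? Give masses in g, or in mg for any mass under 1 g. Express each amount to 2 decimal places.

calcium pantothenate 12.64 mg; ferric ammonium citrate 61.86 mg; neutral red 4.22 mg; potassium nitrate 1.94 g; Tricine 7.01 g; gellan gum 4.56 g

Scale factor relative to 1 L: 0.748.
calcium pantothenate: 16.9 mg/L × 0.748 L = 12.64 mg
ferric ammonium citrate: 82.7 mg/L × 0.748 L = 61.86 mg
neutral red: 5.64 mg/L × 0.748 L = 4.22 mg
potassium nitrate: 2.59 g/L × 0.748 L = 1.94 g
Tricine: 9.37 g/L × 0.748 L = 7.01 g
gellan gum: 6.09 g/L × 0.748 L = 4.56 g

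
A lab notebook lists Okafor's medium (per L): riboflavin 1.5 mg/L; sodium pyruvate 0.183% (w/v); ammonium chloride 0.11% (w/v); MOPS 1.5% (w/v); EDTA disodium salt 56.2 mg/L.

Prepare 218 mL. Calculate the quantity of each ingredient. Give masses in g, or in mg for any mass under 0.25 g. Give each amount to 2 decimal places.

Scale factor relative to 1 L: 0.218.
riboflavin: 1.5 mg/L × 0.218 L = 0.33 mg
sodium pyruvate: 0.183 g per 100 mL × 218 mL ÷ 100 = 0.40 g
ammonium chloride: 0.11 g per 100 mL × 218 mL ÷ 100 = 0.2398 g = 239.80 mg
MOPS: 1.5 g per 100 mL × 218 mL ÷ 100 = 3.27 g
EDTA disodium salt: 56.2 mg/L × 0.218 L = 12.25 mg

riboflavin 0.33 mg; sodium pyruvate 0.40 g; ammonium chloride 239.80 mg; MOPS 3.27 g; EDTA disodium salt 12.25 mg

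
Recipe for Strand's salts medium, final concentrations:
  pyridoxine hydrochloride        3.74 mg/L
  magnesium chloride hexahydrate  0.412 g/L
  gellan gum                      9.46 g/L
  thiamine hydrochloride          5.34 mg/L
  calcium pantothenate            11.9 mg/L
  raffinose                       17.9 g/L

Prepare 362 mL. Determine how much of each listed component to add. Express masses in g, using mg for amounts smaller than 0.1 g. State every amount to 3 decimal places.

pyridoxine hydrochloride 1.354 mg; magnesium chloride hexahydrate 0.149 g; gellan gum 3.425 g; thiamine hydrochloride 1.933 mg; calcium pantothenate 4.308 mg; raffinose 6.480 g

Working volume: 362 mL = 0.362 L.
pyridoxine hydrochloride: 3.74 mg/L × 0.362 L = 1.354 mg
magnesium chloride hexahydrate: 0.412 g/L × 0.362 L = 0.149 g
gellan gum: 9.46 g/L × 0.362 L = 3.425 g
thiamine hydrochloride: 5.34 mg/L × 0.362 L = 1.933 mg
calcium pantothenate: 11.9 mg/L × 0.362 L = 4.308 mg
raffinose: 17.9 g/L × 0.362 L = 6.480 g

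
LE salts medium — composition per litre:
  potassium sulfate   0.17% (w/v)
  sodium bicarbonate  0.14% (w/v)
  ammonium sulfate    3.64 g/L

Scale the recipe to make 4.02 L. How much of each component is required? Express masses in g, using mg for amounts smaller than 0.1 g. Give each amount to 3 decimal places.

Working volume: 4.02 L.
potassium sulfate: 0.17 g per 100 mL × 4020 mL ÷ 100 = 6.834 g
sodium bicarbonate: 0.14% w/v = 1.4 g/L → 1.4 × 4.02 L = 5.628 g
ammonium sulfate: 3.64 g/L × 4.02 L = 14.633 g

potassium sulfate 6.834 g; sodium bicarbonate 5.628 g; ammonium sulfate 14.633 g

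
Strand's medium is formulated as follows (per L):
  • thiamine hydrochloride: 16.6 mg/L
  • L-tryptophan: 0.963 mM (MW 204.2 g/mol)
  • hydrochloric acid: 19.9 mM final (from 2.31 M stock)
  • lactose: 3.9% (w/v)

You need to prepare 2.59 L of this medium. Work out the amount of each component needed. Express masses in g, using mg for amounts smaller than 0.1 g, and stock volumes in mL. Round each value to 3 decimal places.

thiamine hydrochloride 42.994 mg; L-tryptophan 0.509 g; hydrochloric acid 22.312 mL; lactose 101.010 g

Working volume: 2.59 L.
thiamine hydrochloride: 16.6 mg/L × 2.59 L = 42.994 mg
L-tryptophan: 0.963 mmol/L × 204.2 g/mol × 2.59 L ÷ 1000 = 0.509 g
hydrochloric acid: V = C2·V2/C1 = 19.9 mM × 2590 mL ÷ 2310 mM = 22.312 mL
lactose: 3.9 g per 100 mL × 2590 mL ÷ 100 = 101.010 g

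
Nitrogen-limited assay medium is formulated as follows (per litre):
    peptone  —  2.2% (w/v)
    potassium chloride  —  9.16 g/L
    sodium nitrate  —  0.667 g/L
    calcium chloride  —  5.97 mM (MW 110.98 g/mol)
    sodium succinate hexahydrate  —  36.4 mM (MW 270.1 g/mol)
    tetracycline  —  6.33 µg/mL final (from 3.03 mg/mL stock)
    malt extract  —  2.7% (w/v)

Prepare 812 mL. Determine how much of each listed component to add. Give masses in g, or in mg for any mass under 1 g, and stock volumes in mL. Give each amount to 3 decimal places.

peptone 17.864 g; potassium chloride 7.438 g; sodium nitrate 541.604 mg; calcium chloride 537.991 mg; sodium succinate hexahydrate 7.983 g; tetracycline 1.696 mL; malt extract 21.924 g

Scale factor relative to 1 L: 0.812.
peptone: 2.2% w/v = 22 g/L → 22 × 0.812 L = 17.864 g
potassium chloride: 9.16 g/L × 0.812 L = 7.438 g
sodium nitrate: 0.667 g/L × 0.812 L = 0.541604 g = 541.604 mg
calcium chloride: 5.97 mmol/L × 110.98 mg/mmol × 0.812 L = 537.991 mg
sodium succinate hexahydrate: 36.4 mmol/L × 270.1 g/mol × 0.812 L ÷ 1000 = 7.983 g
tetracycline: V = C2·V2/C1 = 6.33 µg/mL × 812 mL ÷ 3030 µg/mL = 1.696 mL
malt extract: 2.7% w/v = 27 g/L → 27 × 0.812 L = 21.924 g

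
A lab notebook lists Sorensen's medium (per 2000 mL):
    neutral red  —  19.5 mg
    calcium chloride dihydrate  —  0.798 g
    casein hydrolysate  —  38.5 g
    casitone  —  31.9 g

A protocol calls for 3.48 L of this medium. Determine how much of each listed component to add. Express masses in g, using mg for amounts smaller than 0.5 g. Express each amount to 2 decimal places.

Ratio of target to recipe volume: 3480 / 2000 = 1.74.
neutral red: 19.5 mg × (3480 mL / 2000 mL) = 33.93 mg
calcium chloride dihydrate: 0.798 g × (3480 mL / 2000 mL) = 1.39 g
casein hydrolysate: 38.5 g × (3480 mL / 2000 mL) = 66.99 g
casitone: 31.9 g × (3480 mL / 2000 mL) = 55.51 g

neutral red 33.93 mg; calcium chloride dihydrate 1.39 g; casein hydrolysate 66.99 g; casitone 55.51 g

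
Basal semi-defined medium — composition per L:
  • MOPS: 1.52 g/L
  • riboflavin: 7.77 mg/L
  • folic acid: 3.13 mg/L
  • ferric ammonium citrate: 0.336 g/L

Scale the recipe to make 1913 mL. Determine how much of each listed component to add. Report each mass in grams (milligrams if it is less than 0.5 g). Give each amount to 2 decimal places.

MOPS 2.91 g; riboflavin 14.86 mg; folic acid 5.99 mg; ferric ammonium citrate 0.64 g

Scale factor relative to 1 L: 1.913.
MOPS: 1.52 g/L × 1.913 L = 2.91 g
riboflavin: 7.77 mg/L × 1.913 L = 14.86 mg
folic acid: 3.13 mg/L × 1.913 L = 5.99 mg
ferric ammonium citrate: 0.336 g/L × 1.913 L = 0.64 g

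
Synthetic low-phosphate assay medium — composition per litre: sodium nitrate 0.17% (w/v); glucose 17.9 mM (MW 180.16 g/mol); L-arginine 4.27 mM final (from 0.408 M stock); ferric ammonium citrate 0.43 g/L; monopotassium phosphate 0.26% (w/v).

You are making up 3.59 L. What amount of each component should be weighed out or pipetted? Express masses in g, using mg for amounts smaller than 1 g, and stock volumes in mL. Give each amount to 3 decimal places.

Working volume: 3.59 L.
sodium nitrate: 0.17% w/v = 1.7 g/L → 1.7 × 3.59 L = 6.103 g
glucose: 17.9 mmol/L × 180.16 g/mol × 3.59 L ÷ 1000 = 11.577 g
L-arginine: dilute stock: 4.27 mM × 3590 mL ÷ 408 mM = 37.572 mL
ferric ammonium citrate: 0.43 g/L × 3.59 L = 1.544 g
monopotassium phosphate: 0.26 g per 100 mL × 3590 mL ÷ 100 = 9.334 g

sodium nitrate 6.103 g; glucose 11.577 g; L-arginine 37.572 mL; ferric ammonium citrate 1.544 g; monopotassium phosphate 9.334 g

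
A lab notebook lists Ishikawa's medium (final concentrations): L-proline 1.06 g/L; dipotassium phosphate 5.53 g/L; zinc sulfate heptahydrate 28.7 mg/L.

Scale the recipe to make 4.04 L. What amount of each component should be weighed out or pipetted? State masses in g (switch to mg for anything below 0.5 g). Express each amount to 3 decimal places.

Scale factor relative to 1 L: 4.04.
L-proline: 1.06 g/L × 4.04 L = 4.282 g
dipotassium phosphate: 5.53 g/L × 4.04 L = 22.341 g
zinc sulfate heptahydrate: 28.7 mg/L × 4.04 L = 115.948 mg

L-proline 4.282 g; dipotassium phosphate 22.341 g; zinc sulfate heptahydrate 115.948 mg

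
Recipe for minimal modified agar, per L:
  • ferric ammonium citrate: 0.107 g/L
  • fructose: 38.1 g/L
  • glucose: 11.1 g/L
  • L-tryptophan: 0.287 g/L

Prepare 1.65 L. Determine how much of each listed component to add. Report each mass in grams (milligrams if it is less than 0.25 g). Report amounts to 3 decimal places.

Scale factor relative to 1 L: 1.65.
ferric ammonium citrate: 0.107 g/L × 1.65 L = 0.17655 g = 176.550 mg
fructose: 38.1 g/L × 1.65 L = 62.865 g
glucose: 11.1 g/L × 1.65 L = 18.315 g
L-tryptophan: 0.287 g/L × 1.65 L = 0.474 g

ferric ammonium citrate 176.550 mg; fructose 62.865 g; glucose 18.315 g; L-tryptophan 0.474 g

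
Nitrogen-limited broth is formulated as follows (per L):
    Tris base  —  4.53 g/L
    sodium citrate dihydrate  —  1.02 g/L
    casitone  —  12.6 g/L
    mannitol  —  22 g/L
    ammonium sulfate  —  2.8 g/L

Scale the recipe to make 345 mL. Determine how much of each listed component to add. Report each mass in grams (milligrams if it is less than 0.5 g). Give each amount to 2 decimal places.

Scale factor relative to 1 L: 0.345.
Tris base: 4.53 g/L × 0.345 L = 1.56 g
sodium citrate dihydrate: 1.02 g/L × 0.345 L = 0.3519 g = 351.90 mg
casitone: 12.6 g/L × 0.345 L = 4.35 g
mannitol: 22 g/L × 0.345 L = 7.59 g
ammonium sulfate: 2.8 g/L × 0.345 L = 0.97 g

Tris base 1.56 g; sodium citrate dihydrate 351.90 mg; casitone 4.35 g; mannitol 7.59 g; ammonium sulfate 0.97 g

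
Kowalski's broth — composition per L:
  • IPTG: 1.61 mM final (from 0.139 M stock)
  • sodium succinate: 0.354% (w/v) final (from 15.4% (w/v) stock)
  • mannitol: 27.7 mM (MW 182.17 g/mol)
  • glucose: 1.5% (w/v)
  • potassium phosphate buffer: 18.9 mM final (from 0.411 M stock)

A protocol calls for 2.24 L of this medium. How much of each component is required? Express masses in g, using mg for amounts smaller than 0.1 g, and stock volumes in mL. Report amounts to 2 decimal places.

IPTG 25.95 mL; sodium succinate 51.49 mL; mannitol 11.30 g; glucose 33.60 g; potassium phosphate buffer 103.01 mL

Scale factor relative to 1 L: 2.24.
IPTG: dilute stock: 1.61 mM × 2240 mL ÷ 139 mM = 25.95 mL
sodium succinate: V = C2·V2/C1 = 0.354% ÷ 15.4% × 2240 mL = 51.49 mL
mannitol: 27.7 mmol/L × 182.17 g/mol × 2.24 L ÷ 1000 = 11.30 g
glucose: 1.5% w/v = 15 g/L → 15 × 2.24 L = 33.60 g
potassium phosphate buffer: C1V1 = C2V2 → 18.9 mM × 2240 mL ÷ 411 mM = 103.01 mL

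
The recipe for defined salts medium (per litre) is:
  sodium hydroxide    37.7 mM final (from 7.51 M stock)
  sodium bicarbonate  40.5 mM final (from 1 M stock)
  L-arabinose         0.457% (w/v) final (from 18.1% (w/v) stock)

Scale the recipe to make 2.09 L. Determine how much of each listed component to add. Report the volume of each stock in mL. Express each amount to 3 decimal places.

sodium hydroxide 10.492 mL; sodium bicarbonate 84.645 mL; L-arabinose 52.770 mL

Scale factor relative to 1 L: 2.09.
sodium hydroxide: dilute stock: 37.7 mM × 2090 mL ÷ 7510 mM = 10.492 mL
sodium bicarbonate: V = C2·V2/C1 = 40.5 mM × 2090 mL ÷ 1000 mM = 84.645 mL
L-arabinose: C1V1 = C2V2 → 0.457% ÷ 18.1% × 2090 mL = 52.770 mL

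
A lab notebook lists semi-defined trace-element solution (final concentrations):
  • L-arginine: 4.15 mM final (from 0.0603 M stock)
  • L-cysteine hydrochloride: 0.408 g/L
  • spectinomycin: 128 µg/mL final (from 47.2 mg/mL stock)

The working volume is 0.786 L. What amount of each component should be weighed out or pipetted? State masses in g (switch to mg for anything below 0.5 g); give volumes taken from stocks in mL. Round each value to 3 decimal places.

Scale factor relative to 1 L: 0.786.
L-arginine: C1V1 = C2V2 → 4.15 mM × 786 mL ÷ 60.3 mM = 54.095 mL
L-cysteine hydrochloride: 0.408 g/L × 0.786 L = 0.320688 g = 320.688 mg
spectinomycin: dilute stock: 128 µg/mL × 786 mL ÷ 47200 µg/mL = 2.132 mL

L-arginine 54.095 mL; L-cysteine hydrochloride 320.688 mg; spectinomycin 2.132 mL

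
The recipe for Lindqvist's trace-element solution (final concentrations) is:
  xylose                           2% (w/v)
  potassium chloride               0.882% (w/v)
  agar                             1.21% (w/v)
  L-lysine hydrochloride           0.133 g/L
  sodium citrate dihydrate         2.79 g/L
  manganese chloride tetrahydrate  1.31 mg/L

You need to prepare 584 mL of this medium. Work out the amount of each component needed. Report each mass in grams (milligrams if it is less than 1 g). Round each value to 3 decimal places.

xylose 11.680 g; potassium chloride 5.151 g; agar 7.066 g; L-lysine hydrochloride 77.672 mg; sodium citrate dihydrate 1.629 g; manganese chloride tetrahydrate 0.765 mg

Scale factor relative to 1 L: 0.584.
xylose: 2% w/v = 20 g/L → 20 × 0.584 L = 11.680 g
potassium chloride: 0.882 g per 100 mL × 584 mL ÷ 100 = 5.151 g
agar: 1.21% w/v = 12.1 g/L → 12.1 × 0.584 L = 7.066 g
L-lysine hydrochloride: 0.133 g/L × 0.584 L = 0.077672 g = 77.672 mg
sodium citrate dihydrate: 2.79 g/L × 0.584 L = 1.629 g
manganese chloride tetrahydrate: 1.31 mg/L × 0.584 L = 0.765 mg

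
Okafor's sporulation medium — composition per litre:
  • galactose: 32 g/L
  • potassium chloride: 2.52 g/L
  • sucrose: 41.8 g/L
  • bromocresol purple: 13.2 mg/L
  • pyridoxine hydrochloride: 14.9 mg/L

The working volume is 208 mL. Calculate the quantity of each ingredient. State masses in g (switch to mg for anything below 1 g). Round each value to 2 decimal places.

Scale factor relative to 1 L: 0.208.
galactose: 32 g/L × 0.208 L = 6.66 g
potassium chloride: 2.52 g/L × 0.208 L = 0.52416 g = 524.16 mg
sucrose: 41.8 g/L × 0.208 L = 8.69 g
bromocresol purple: 13.2 mg/L × 0.208 L = 2.75 mg
pyridoxine hydrochloride: 14.9 mg/L × 0.208 L = 3.10 mg

galactose 6.66 g; potassium chloride 524.16 mg; sucrose 8.69 g; bromocresol purple 2.75 mg; pyridoxine hydrochloride 3.10 mg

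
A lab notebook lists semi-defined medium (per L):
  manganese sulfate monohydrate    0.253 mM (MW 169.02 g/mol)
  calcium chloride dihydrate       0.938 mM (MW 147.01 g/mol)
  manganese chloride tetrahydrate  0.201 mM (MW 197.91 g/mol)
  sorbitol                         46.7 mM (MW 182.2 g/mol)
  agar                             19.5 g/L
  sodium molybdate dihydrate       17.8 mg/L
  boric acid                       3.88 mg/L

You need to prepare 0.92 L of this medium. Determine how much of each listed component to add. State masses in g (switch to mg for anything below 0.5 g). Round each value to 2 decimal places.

Working volume: 0.92 L.
manganese sulfate monohydrate: 0.253 mmol/L × 169.02 mg/mmol × 0.92 L = 39.34 mg
calcium chloride dihydrate: 0.938 mmol/L × 147.01 mg/mmol × 0.92 L = 126.86 mg
manganese chloride tetrahydrate: 0.201 mmol/L × 197.91 mg/mmol × 0.92 L = 36.60 mg
sorbitol: 46.7 mmol/L × 182.2 g/mol × 0.92 L ÷ 1000 = 7.83 g
agar: 19.5 g/L × 0.92 L = 17.94 g
sodium molybdate dihydrate: 17.8 mg/L × 0.92 L = 16.38 mg
boric acid: 3.88 mg/L × 0.92 L = 3.57 mg

manganese sulfate monohydrate 39.34 mg; calcium chloride dihydrate 126.86 mg; manganese chloride tetrahydrate 36.60 mg; sorbitol 7.83 g; agar 17.94 g; sodium molybdate dihydrate 16.38 mg; boric acid 3.57 mg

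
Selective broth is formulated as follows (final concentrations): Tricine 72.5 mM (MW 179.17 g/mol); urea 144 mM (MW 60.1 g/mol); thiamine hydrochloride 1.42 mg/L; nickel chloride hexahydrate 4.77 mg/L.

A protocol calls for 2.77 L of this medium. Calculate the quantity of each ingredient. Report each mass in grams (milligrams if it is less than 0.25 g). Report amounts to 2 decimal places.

Tricine 35.98 g; urea 23.97 g; thiamine hydrochloride 3.93 mg; nickel chloride hexahydrate 13.21 mg

Scale factor relative to 1 L: 2.77.
Tricine: 72.5 mmol/L × 179.17 g/mol × 2.77 L ÷ 1000 = 35.98 g
urea: 144 mmol/L × 60.1 g/mol × 2.77 L ÷ 1000 = 23.97 g
thiamine hydrochloride: 1.42 mg/L × 2.77 L = 3.93 mg
nickel chloride hexahydrate: 4.77 mg/L × 2.77 L = 13.21 mg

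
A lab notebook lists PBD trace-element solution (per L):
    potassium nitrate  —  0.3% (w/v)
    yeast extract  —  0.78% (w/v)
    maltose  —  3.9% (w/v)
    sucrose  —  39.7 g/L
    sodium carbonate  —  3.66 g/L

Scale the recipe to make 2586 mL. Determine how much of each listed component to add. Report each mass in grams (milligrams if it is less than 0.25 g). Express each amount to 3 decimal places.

Scale factor relative to 1 L: 2.586.
potassium nitrate: 0.3% w/v = 3 g/L → 3 × 2.586 L = 7.758 g
yeast extract: 0.78% w/v = 7.8 g/L → 7.8 × 2.586 L = 20.171 g
maltose: 3.9 g per 100 mL × 2586 mL ÷ 100 = 100.854 g
sucrose: 39.7 g/L × 2.586 L = 102.664 g
sodium carbonate: 3.66 g/L × 2.586 L = 9.465 g

potassium nitrate 7.758 g; yeast extract 20.171 g; maltose 100.854 g; sucrose 102.664 g; sodium carbonate 9.465 g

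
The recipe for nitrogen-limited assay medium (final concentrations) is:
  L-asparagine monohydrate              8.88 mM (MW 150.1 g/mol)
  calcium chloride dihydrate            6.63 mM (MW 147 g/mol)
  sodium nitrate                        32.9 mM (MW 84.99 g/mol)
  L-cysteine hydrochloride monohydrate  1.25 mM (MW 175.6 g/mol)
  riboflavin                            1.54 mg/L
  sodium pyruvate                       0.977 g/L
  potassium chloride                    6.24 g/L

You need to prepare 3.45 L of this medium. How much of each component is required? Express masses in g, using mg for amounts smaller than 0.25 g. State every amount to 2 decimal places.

L-asparagine monohydrate 4.60 g; calcium chloride dihydrate 3.36 g; sodium nitrate 9.65 g; L-cysteine hydrochloride monohydrate 0.76 g; riboflavin 5.31 mg; sodium pyruvate 3.37 g; potassium chloride 21.53 g

Working volume: 3.45 L.
L-asparagine monohydrate: 8.88 mmol/L × 150.1 g/mol × 3.45 L ÷ 1000 = 4.60 g
calcium chloride dihydrate: 6.63 mmol/L × 147 g/mol × 3.45 L ÷ 1000 = 3.36 g
sodium nitrate: 32.9 mmol/L × 84.99 g/mol × 3.45 L ÷ 1000 = 9.65 g
L-cysteine hydrochloride monohydrate: 1.25 mmol/L × 175.6 g/mol × 3.45 L ÷ 1000 = 0.76 g
riboflavin: 1.54 mg/L × 3.45 L = 5.31 mg
sodium pyruvate: 0.977 g/L × 3.45 L = 3.37 g
potassium chloride: 6.24 g/L × 3.45 L = 21.53 g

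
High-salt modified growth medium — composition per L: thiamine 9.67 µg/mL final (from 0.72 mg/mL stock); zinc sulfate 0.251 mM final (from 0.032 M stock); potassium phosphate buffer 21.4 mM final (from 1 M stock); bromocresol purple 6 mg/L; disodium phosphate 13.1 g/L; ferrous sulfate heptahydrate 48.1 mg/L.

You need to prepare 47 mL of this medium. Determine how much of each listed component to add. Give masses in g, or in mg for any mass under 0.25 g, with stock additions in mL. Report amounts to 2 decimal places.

Target volume = 47 mL = 0.047 L.
thiamine: dilute stock: 9.67 µg/mL × 47 mL ÷ 720 µg/mL = 0.63 mL
zinc sulfate: V = C2·V2/C1 = 0.251 mM × 47 mL ÷ 32 mM = 0.37 mL
potassium phosphate buffer: C1V1 = C2V2 → 21.4 mM × 47 mL ÷ 1000 mM = 1.01 mL
bromocresol purple: 6 mg/L × 0.047 L = 0.28 mg
disodium phosphate: 13.1 g/L × 0.047 L = 0.62 g
ferrous sulfate heptahydrate: 48.1 mg/L × 0.047 L = 2.26 mg

thiamine 0.63 mL; zinc sulfate 0.37 mL; potassium phosphate buffer 1.01 mL; bromocresol purple 0.28 mg; disodium phosphate 0.62 g; ferrous sulfate heptahydrate 2.26 mg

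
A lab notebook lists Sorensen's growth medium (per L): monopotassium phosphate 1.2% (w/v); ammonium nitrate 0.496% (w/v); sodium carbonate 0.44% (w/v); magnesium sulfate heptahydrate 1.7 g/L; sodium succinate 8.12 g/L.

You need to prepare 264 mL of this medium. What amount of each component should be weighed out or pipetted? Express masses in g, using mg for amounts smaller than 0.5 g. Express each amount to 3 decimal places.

monopotassium phosphate 3.168 g; ammonium nitrate 1.309 g; sodium carbonate 1.162 g; magnesium sulfate heptahydrate 448.800 mg; sodium succinate 2.144 g

Scale factor relative to 1 L: 0.264.
monopotassium phosphate: 1.2% w/v = 12 g/L → 12 × 0.264 L = 3.168 g
ammonium nitrate: 0.496% w/v = 4.96 g/L → 4.96 × 0.264 L = 1.309 g
sodium carbonate: 0.44% w/v = 4.4 g/L → 4.4 × 0.264 L = 1.162 g
magnesium sulfate heptahydrate: 1.7 g/L × 0.264 L = 0.4488 g = 448.800 mg
sodium succinate: 8.12 g/L × 0.264 L = 2.144 g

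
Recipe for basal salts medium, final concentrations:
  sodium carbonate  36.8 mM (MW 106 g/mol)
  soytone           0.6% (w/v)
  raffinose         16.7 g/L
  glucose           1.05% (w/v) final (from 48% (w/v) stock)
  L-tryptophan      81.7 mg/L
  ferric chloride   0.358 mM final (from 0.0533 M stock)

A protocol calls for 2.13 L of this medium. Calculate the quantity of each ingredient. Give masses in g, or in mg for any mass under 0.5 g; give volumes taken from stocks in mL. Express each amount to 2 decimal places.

sodium carbonate 8.31 g; soytone 12.78 g; raffinose 35.57 g; glucose 46.59 mL; L-tryptophan 174.02 mg; ferric chloride 14.31 mL

Scale factor relative to 1 L: 2.13.
sodium carbonate: 36.8 mmol/L × 106 g/mol × 2.13 L ÷ 1000 = 8.31 g
soytone: 0.6 g per 100 mL × 2130 mL ÷ 100 = 12.78 g
raffinose: 16.7 g/L × 2.13 L = 35.57 g
glucose: C1V1 = C2V2 → 1.05% ÷ 48% × 2130 mL = 46.59 mL
L-tryptophan: 81.7 mg/L × 2.13 L = 174.02 mg
ferric chloride: V = C2·V2/C1 = 0.358 mM × 2130 mL ÷ 53.3 mM = 14.31 mL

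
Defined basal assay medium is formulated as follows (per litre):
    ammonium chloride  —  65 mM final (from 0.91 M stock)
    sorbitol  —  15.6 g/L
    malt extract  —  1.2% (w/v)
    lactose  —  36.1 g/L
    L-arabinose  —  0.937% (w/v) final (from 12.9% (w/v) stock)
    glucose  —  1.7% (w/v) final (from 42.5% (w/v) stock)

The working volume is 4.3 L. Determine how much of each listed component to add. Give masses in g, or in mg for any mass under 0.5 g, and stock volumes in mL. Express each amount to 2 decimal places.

ammonium chloride 307.14 mL; sorbitol 67.08 g; malt extract 51.60 g; lactose 155.23 g; L-arabinose 312.33 mL; glucose 172.00 mL

Scale factor relative to 1 L: 4.3.
ammonium chloride: V = C2·V2/C1 = 65 mM × 4300 mL ÷ 910 mM = 307.14 mL
sorbitol: 15.6 g/L × 4.3 L = 67.08 g
malt extract: 1.2% w/v = 12 g/L → 12 × 4.3 L = 51.60 g
lactose: 36.1 g/L × 4.3 L = 155.23 g
L-arabinose: C1V1 = C2V2 → 0.937% ÷ 12.9% × 4300 mL = 312.33 mL
glucose: V = C2·V2/C1 = 1.7% ÷ 42.5% × 4300 mL = 172.00 mL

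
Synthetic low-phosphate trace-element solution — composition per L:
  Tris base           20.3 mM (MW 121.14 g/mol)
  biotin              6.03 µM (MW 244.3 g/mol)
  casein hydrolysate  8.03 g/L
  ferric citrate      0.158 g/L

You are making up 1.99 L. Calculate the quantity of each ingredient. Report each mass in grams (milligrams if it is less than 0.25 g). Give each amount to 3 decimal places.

Working volume: 1.99 L.
Tris base: 20.3 mmol/L × 121.14 g/mol × 1.99 L ÷ 1000 = 4.894 g
biotin: 6.03 µmol/L × 244.3 g/mol × 1.99 L ÷ 1000 = 2.932 mg
casein hydrolysate: 8.03 g/L × 1.99 L = 15.980 g
ferric citrate: 0.158 g/L × 1.99 L = 0.314 g

Tris base 4.894 g; biotin 2.932 mg; casein hydrolysate 15.980 g; ferric citrate 0.314 g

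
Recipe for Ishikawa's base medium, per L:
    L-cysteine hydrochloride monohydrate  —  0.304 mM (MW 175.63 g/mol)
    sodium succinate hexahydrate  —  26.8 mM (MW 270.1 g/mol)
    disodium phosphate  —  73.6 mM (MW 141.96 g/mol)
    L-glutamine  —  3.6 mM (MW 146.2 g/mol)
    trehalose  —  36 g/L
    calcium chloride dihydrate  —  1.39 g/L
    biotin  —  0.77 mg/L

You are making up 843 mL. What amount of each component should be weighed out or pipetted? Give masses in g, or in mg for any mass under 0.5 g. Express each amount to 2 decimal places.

L-cysteine hydrochloride monohydrate 45.01 mg; sodium succinate hexahydrate 6.10 g; disodium phosphate 8.81 g; L-glutamine 443.69 mg; trehalose 30.35 g; calcium chloride dihydrate 1.17 g; biotin 0.65 mg

Scale factor relative to 1 L: 0.843.
L-cysteine hydrochloride monohydrate: 0.304 mmol/L × 175.63 mg/mmol × 0.843 L = 45.01 mg
sodium succinate hexahydrate: 26.8 mmol/L × 270.1 g/mol × 0.843 L ÷ 1000 = 6.10 g
disodium phosphate: 73.6 mmol/L × 141.96 g/mol × 0.843 L ÷ 1000 = 8.81 g
L-glutamine: 3.6 mmol/L × 146.2 mg/mmol × 0.843 L = 443.69 mg
trehalose: 36 g/L × 0.843 L = 30.35 g
calcium chloride dihydrate: 1.39 g/L × 0.843 L = 1.17 g
biotin: 0.77 mg/L × 0.843 L = 0.65 mg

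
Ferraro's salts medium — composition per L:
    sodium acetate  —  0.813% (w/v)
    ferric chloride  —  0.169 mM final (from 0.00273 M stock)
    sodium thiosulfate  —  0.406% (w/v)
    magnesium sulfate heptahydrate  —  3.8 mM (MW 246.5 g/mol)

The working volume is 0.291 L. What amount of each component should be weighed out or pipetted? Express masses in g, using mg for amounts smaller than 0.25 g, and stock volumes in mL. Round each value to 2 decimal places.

Scale factor relative to 1 L: 0.291.
sodium acetate: 0.813% w/v = 8.13 g/L → 8.13 × 0.291 L = 2.37 g
ferric chloride: C1V1 = C2V2 → 0.169 mM × 291 mL ÷ 2.73 mM = 18.01 mL
sodium thiosulfate: 0.406% w/v = 4.06 g/L → 4.06 × 0.291 L = 1.18 g
magnesium sulfate heptahydrate: 3.8 mmol/L × 246.5 g/mol × 0.291 L ÷ 1000 = 0.27 g

sodium acetate 2.37 g; ferric chloride 18.01 mL; sodium thiosulfate 1.18 g; magnesium sulfate heptahydrate 0.27 g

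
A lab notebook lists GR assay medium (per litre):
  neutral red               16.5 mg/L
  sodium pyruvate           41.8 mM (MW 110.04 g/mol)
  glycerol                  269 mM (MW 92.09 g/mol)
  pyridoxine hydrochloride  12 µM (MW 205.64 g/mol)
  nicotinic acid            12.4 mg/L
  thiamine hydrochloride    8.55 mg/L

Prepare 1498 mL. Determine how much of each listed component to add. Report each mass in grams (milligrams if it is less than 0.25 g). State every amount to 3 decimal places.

Working volume: 1498 mL = 1.498 L.
neutral red: 16.5 mg/L × 1.498 L = 24.717 mg
sodium pyruvate: 41.8 mmol/L × 110.04 g/mol × 1.498 L ÷ 1000 = 6.890 g
glycerol: 269 mmol/L × 92.09 g/mol × 1.498 L ÷ 1000 = 37.109 g
pyridoxine hydrochloride: 12 µmol/L × 205.64 g/mol × 1.498 L ÷ 1000 = 3.697 mg
nicotinic acid: 12.4 mg/L × 1.498 L = 18.575 mg
thiamine hydrochloride: 8.55 mg/L × 1.498 L = 12.808 mg

neutral red 24.717 mg; sodium pyruvate 6.890 g; glycerol 37.109 g; pyridoxine hydrochloride 3.697 mg; nicotinic acid 18.575 mg; thiamine hydrochloride 12.808 mg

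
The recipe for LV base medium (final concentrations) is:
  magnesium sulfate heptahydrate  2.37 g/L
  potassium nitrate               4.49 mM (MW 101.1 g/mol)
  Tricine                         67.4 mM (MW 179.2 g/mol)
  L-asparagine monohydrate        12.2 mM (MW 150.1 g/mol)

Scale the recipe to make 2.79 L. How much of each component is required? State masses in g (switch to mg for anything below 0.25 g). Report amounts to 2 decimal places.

magnesium sulfate heptahydrate 6.61 g; potassium nitrate 1.27 g; Tricine 33.70 g; L-asparagine monohydrate 5.11 g

Scale factor relative to 1 L: 2.79.
magnesium sulfate heptahydrate: 2.37 g/L × 2.79 L = 6.61 g
potassium nitrate: 4.49 mmol/L × 101.1 g/mol × 2.79 L ÷ 1000 = 1.27 g
Tricine: 67.4 mmol/L × 179.2 g/mol × 2.79 L ÷ 1000 = 33.70 g
L-asparagine monohydrate: 12.2 mmol/L × 150.1 g/mol × 2.79 L ÷ 1000 = 5.11 g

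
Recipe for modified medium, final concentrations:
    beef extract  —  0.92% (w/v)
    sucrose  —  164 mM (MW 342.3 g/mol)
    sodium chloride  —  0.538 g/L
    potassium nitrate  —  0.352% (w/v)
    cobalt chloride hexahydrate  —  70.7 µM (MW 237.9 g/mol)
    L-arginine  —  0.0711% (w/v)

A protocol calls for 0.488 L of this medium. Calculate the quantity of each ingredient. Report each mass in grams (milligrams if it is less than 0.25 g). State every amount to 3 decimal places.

beef extract 4.490 g; sucrose 27.395 g; sodium chloride 0.263 g; potassium nitrate 1.718 g; cobalt chloride hexahydrate 8.208 mg; L-arginine 0.347 g

Working volume: 0.488 L.
beef extract: 0.92 g per 100 mL × 488 mL ÷ 100 = 4.490 g
sucrose: 164 mmol/L × 342.3 g/mol × 0.488 L ÷ 1000 = 27.395 g
sodium chloride: 0.538 g/L × 0.488 L = 0.263 g
potassium nitrate: 0.352 g per 100 mL × 488 mL ÷ 100 = 1.718 g
cobalt chloride hexahydrate: 70.7 µmol/L × 237.9 g/mol × 0.488 L ÷ 1000 = 8.208 mg
L-arginine: 0.0711% w/v = 0.711 g/L → 0.711 × 0.488 L = 0.347 g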